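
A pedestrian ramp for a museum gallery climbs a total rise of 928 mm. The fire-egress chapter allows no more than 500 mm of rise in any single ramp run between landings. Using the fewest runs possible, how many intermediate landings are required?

1 intermediate landings

928 / 500 = 1.856 → round up to 2 ramp runs.
2 runs are separated by 1 intermediate landings.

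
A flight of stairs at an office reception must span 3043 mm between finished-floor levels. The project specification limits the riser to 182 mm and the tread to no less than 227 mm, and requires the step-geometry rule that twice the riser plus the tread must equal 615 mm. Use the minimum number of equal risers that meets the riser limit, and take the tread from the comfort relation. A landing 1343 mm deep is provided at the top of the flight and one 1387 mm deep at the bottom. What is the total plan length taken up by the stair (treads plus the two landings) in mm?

3043 / 182 = 16.720 → round up to 17 risers.
Each riser is 3043/17 = 179 mm (≤ 182 mm).
T = 615 − 2·179 = 257 mm, which satisfies the 227 mm minimum.
Going = (17 − 1) × 257 = 4112 mm.
Enclosure = 4112 + 1343 + 1387 = 6842 mm.

6842 mm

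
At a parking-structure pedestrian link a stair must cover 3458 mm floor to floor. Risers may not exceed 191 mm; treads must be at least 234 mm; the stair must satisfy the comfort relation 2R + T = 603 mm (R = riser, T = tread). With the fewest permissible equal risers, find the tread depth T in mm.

⌈3458/191⌉ = 19 risers.
R = 3458 ÷ 19 = 182 mm.
Tread T = 603 − 2 × 182 = 239 mm (≥ 234 mm).

239 mm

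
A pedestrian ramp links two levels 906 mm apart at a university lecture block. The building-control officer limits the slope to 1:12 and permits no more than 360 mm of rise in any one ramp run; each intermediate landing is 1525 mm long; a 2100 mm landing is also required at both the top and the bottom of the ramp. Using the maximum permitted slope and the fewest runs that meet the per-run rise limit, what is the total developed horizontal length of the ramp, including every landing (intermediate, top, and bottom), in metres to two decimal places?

18.12 m

906 / 360 = 2.52, so 3 ramp runs are needed. That means 2 intermediate landings.
Ramp run (horizontal) at 1:12: 906 × 12 = 10872 mm.
2 intermediate landings contribute 2 × 1525 = 3050 mm.
Top and bottom landings: 2 × 2100 = 4200 mm.
Total = 10872 + 3050 + 4200 = 18122 mm.
= 18.12 m.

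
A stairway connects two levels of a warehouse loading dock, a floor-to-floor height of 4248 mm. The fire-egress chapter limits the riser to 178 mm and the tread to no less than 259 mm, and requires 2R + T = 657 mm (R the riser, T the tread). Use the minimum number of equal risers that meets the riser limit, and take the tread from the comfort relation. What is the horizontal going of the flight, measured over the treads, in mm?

6969 mm

⌈4248/178⌉ = 24 risers.
Each riser is 4248/24 = 177 mm (≤ 178 mm).
Tread T = 657 − 2 × 177 = 303 mm (≥ 259 mm).
24 risers give 23 treads; going = 23 × 303 = 6969 mm.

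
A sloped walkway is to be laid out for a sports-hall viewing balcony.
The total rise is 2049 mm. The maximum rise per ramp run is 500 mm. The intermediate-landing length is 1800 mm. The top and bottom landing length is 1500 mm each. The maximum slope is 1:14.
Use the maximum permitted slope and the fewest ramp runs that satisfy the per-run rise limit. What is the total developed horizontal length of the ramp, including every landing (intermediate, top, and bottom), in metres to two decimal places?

38.89 m

At most 500 each: 2049/500 = 4.10, giving 5 ramp runs. That means 4 intermediate landings.
Ramp run (horizontal) at 1:14: 2049 × 14 = 28686 mm.
4 intermediate landings contribute 4 × 1800 = 7200 mm.
Top and bottom landings: 2 × 1500 = 3000 mm.
Total = 28686 + 7200 + 3000 = 38886 mm.
= 38.89 m.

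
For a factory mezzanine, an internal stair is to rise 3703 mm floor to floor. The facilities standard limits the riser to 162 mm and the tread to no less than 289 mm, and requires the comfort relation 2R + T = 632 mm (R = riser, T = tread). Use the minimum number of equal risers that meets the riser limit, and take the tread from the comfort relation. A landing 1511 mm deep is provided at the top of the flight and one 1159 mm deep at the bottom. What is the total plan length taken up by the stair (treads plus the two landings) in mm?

3703 / 162 = 22.86, so 23 risers are needed.
Each riser is 3703/23 = 161 mm (≤ 162 mm).
Tread T = 632 − 2 × 161 = 310 mm (≥ 289 mm).
Going = (23 − 1) × 310 = 6820 mm.
Add landings: 6820 + 1511 + 1159 = 9490 mm.

9490 mm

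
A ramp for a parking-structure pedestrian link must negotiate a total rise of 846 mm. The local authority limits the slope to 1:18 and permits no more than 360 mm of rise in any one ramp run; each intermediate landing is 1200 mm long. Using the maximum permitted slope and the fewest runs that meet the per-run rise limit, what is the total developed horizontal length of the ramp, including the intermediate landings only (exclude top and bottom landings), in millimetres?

17628 mm

846 / 360 = 2.350 → round up to 3 ramp runs. That means 2 intermediate landings.
Ramp run (horizontal) at 1:18: 846 × 18 = 15228 mm.
2 intermediate landings contribute 2 × 1200 = 2400 mm.
Total developed length = 15228 + 2400 = 17628 mm.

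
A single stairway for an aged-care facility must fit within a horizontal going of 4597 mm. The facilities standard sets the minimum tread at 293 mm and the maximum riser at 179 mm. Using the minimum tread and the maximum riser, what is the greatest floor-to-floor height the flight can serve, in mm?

4597 / 293 = 15.69, so 15 treads fit.
Risers = treads + 1 = 16.
Maximum height = 16 × 179 = 2864 mm.

2864 mm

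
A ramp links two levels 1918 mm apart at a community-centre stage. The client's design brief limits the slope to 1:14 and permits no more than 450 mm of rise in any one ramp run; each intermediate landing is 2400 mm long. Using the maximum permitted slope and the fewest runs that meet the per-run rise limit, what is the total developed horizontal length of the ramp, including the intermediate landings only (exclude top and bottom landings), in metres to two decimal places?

At most 450 each: 1918/450 = 4.26, giving 5 ramp runs. That means 4 intermediate landings.
Horizontal run for 1918 mm of rise at 1:14 is 1918 × 14 = 26852 mm.
4 intermediate landings contribute 4 × 2400 = 9600 mm.
Total developed length = 26852 + 9600 = 36452 mm.
= 36.45 m.

36.45 m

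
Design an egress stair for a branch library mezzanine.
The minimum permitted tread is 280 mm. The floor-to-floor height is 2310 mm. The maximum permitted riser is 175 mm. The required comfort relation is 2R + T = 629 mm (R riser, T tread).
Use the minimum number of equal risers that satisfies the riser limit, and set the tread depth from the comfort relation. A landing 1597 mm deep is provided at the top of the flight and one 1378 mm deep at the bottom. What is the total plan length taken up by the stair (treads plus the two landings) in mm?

2310 / 175 = 13.20, so 14 risers are needed.
R = 2310 ÷ 14 = 165 mm.
Tread T = 629 − 2 × 165 = 299 mm (≥ 280 mm).
14 risers give 13 treads; going = 13 × 299 = 3887 mm.
Enclosure = 3887 + 1597 + 1378 = 6862 mm.

6862 mm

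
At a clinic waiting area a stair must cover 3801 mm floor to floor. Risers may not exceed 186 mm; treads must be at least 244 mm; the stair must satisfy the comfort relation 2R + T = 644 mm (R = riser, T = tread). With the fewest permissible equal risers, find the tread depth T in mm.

282 mm

⌈3801/186⌉ = 21 risers.
Riser R = 3801 / 21 = 181 mm, within the 186 mm limit.
Tread T = 644 − 2 × 181 = 282 mm (≥ 244 mm).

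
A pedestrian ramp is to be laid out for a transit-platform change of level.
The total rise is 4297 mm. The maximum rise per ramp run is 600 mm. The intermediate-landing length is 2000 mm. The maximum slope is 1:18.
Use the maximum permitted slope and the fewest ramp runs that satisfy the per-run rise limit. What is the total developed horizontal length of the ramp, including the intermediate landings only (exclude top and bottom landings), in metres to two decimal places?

91.35 m

⌈4297/600⌉ = 8 ramp runs. That means 7 intermediate landings.
Ramp run (horizontal) at 1:18: 4297 × 18 = 77346 mm.
7 intermediate landings contribute 7 × 2000 = 14000 mm.
Total developed length = 77346 + 14000 = 91346 mm.
= 91.35 m.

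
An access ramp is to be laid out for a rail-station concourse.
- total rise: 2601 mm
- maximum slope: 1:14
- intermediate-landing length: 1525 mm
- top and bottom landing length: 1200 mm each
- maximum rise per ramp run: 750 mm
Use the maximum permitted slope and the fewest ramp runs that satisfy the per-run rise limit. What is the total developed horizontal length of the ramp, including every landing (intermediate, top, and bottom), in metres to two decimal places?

2601 / 750 = 3.468 → round up to 4 ramp runs. That means 3 intermediate landings.
Ramp run (horizontal) at 1:14: 2601 × 14 = 36414 mm.
Intermediate landings: 3 × 1525 = 4575 mm.
Top and bottom landings: 2 × 1200 = 2400 mm.
Total = 36414 + 4575 + 2400 = 43389 mm.
= 43.39 m.

43.39 m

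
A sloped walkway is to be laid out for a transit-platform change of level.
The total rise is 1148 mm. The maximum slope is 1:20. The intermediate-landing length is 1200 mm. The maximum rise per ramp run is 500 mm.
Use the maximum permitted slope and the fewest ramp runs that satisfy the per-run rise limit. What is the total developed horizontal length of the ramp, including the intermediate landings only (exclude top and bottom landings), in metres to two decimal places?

25.36 m

At most 500 each: 1148/500 = 2.30, giving 3 ramp runs. That means 2 intermediate landings.
Ramp run (horizontal) at 1:20: 1148 × 20 = 22960 mm.
Intermediate landings: 2 × 1200 = 2400 mm.
Developed length = 22960 + 2400 = 25360 mm.
= 25.36 m.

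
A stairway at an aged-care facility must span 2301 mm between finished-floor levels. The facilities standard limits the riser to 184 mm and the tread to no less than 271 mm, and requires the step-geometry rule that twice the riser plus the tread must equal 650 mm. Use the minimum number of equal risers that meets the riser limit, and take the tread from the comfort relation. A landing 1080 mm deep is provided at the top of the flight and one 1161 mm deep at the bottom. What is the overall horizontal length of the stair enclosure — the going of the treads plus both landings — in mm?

5793 mm

At most 184 each: 2301/184 = 12.51, giving 13 risers.
R = 2301 ÷ 13 = 177 mm.
From 2R + T = 650: T = 650 − 354 = 296 mm.
13 risers give 12 treads; going = 12 × 296 = 3552 mm.
Add landings: 3552 + 1080 + 1161 = 5793 mm.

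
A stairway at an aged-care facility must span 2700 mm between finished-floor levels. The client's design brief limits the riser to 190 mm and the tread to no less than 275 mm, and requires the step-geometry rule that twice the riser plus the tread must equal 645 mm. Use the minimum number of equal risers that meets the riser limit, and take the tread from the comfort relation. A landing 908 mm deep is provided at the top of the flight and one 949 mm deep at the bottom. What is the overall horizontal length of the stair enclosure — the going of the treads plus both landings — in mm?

5847 mm

At most 190 each: 2700/190 = 14.21, giving 15 risers.
Riser R = 2700 / 15 = 180 mm, within the 190 mm limit.
T = 645 − 2·180 = 285 mm, which satisfies the 275 mm minimum.
15 risers give 14 treads; going = 14 × 285 = 3990 mm.
Add landings: 3990 + 908 + 949 = 5847 mm.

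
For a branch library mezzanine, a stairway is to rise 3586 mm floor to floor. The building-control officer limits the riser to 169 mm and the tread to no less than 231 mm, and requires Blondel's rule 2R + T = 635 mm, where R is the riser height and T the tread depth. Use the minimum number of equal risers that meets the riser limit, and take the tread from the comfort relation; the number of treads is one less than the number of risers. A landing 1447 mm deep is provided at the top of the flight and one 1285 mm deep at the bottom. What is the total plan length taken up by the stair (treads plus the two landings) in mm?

At most 169 each: 3586/169 = 21.22, giving 22 risers.
Each riser is 3586/22 = 163 mm (≤ 169 mm).
T = 635 − 2·163 = 309 mm, which satisfies the 231 mm minimum.
22 risers give 21 treads; going = 21 × 309 = 6489 mm.
Add landings: 6489 + 1447 + 1285 = 9221 mm.

9221 mm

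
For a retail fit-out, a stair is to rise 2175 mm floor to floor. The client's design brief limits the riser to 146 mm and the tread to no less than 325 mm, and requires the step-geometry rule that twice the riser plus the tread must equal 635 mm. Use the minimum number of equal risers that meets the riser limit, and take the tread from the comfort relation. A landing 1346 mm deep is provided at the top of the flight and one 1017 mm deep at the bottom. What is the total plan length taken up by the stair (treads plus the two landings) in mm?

7193 mm

At most 146 each: 2175/146 = 14.90, giving 15 risers.
R = 2175 ÷ 15 = 145 mm.
T = 635 − 2·145 = 345 mm, which satisfies the 325 mm minimum.
Treads = 15 − 1 = 14; going = 14 × 345 = 4830 mm.
Add landings: 4830 + 1346 + 1017 = 7193 mm.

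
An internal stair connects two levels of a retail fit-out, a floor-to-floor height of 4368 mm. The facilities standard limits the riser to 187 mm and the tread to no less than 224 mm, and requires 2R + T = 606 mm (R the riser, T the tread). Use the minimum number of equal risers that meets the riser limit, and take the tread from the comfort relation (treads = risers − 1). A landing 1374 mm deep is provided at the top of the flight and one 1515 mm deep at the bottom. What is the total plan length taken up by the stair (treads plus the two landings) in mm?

8455 mm

⌈4368/187⌉ = 24 risers.
Riser R = 4368 / 24 = 182 mm, within the 187 mm limit.
T = 606 − 2·182 = 242 mm, which satisfies the 224 mm minimum.
Treads = 24 − 1 = 23; going = 23 × 242 = 5566 mm.
Enclosure = 5566 + 1374 + 1515 = 8455 mm.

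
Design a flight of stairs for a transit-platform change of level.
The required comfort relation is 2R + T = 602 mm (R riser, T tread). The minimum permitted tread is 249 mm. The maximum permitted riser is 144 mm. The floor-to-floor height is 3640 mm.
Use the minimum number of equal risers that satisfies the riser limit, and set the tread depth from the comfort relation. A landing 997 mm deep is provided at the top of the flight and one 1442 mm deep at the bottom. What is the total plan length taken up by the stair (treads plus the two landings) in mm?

10489 mm

At most 144 each: 3640/144 = 25.28, giving 26 risers.
Each riser is 3640/26 = 140 mm (≤ 144 mm).
T = 602 − 2·140 = 322 mm, which satisfies the 249 mm minimum.
Treads = 26 − 1 = 25; going = 25 × 322 = 8050 mm.
Add landings: 8050 + 997 + 1442 = 10489 mm.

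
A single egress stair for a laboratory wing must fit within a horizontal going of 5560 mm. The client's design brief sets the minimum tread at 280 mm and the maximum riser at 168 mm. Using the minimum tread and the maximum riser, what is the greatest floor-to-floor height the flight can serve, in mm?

5560 / 280 = 19.86, so 19 treads fit.
Risers = treads + 1 = 20.
Maximum height = 20 × 168 = 3360 mm.

3360 mm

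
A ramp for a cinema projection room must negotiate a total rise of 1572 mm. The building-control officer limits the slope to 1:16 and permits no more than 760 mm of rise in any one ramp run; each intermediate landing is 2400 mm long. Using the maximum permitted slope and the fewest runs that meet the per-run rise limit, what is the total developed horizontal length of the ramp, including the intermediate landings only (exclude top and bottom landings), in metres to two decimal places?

⌈1572/760⌉ = 3 ramp runs. That means 2 intermediate landings.
Horizontal run for 1572 mm of rise at 1:16 is 1572 × 16 = 25152 mm.
2 intermediate landings contribute 2 × 2400 = 4800 mm.
Total developed length = 25152 + 4800 = 29952 mm.
= 29.95 m.

29.95 m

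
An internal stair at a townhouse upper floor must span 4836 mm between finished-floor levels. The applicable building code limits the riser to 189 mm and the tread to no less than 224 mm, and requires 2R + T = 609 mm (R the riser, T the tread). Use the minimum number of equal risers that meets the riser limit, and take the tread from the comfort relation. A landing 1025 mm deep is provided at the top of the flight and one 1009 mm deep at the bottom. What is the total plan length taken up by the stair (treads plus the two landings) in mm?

7959 mm

4836 / 189 = 25.59, so 26 risers are needed.
Riser R = 4836 / 26 = 186 mm, within the 189 mm limit.
Tread T = 609 − 2 × 186 = 237 mm (≥ 224 mm).
Treads = 26 − 1 = 25; going = 25 × 237 = 5925 mm.
Enclosure = 5925 + 1025 + 1009 = 7959 mm.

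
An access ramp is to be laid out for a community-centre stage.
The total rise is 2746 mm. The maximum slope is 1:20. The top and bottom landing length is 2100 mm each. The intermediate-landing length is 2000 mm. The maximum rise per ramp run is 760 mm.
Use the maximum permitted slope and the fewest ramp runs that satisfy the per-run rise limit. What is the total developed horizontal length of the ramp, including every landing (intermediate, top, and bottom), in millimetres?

65120 mm

⌈2746/760⌉ = 4 ramp runs. That means 3 intermediate landings.
Ramp run (horizontal) at 1:20: 2746 × 20 = 54920 mm.
Intermediate landings: 3 × 2000 = 6000 mm.
Top and bottom landings: 2 × 2100 = 4200 mm.
Total = 54920 + 6000 + 4200 = 65120 mm.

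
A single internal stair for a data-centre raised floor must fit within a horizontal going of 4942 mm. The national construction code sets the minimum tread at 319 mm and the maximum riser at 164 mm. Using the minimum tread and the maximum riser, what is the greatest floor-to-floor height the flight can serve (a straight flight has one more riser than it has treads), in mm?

2624 mm

4942 / 319 = 15.49, so 15 treads fit.
Risers = treads + 1 = 16.
Maximum height = 16 × 164 = 2624 mm.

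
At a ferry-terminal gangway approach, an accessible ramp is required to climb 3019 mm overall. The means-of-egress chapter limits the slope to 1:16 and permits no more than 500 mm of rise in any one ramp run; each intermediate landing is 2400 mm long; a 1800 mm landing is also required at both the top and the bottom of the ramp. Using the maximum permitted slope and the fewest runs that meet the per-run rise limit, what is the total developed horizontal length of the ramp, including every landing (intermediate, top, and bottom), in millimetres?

⌈3019/500⌉ = 7 ramp runs. That means 6 intermediate landings.
Horizontal run for 3019 mm of rise at 1:16 is 3019 × 16 = 48304 mm.
6 intermediate landings contribute 6 × 2400 = 14400 mm.
Top and bottom landings: 2 × 1800 = 3600 mm.
Total = 48304 + 14400 + 3600 = 66304 mm.

66304 mm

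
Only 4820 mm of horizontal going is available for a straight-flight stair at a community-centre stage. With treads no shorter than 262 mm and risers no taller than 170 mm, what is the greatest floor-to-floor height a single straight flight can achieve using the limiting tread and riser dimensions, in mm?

3230 mm

Treads that fit: ⌊4820 / 262⌋ = 18.
Risers = treads + 1 = 19.
Maximum height = 19 × 170 = 3230 mm.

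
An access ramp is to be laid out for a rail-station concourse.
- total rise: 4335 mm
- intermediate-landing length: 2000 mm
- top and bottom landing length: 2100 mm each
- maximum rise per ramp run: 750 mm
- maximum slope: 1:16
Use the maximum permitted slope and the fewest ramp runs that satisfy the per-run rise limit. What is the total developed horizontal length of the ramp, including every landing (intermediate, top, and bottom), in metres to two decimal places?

4335 / 750 = 5.780 → round up to 6 ramp runs. That means 5 intermediate landings.
Horizontal run for 4335 mm of rise at 1:16 is 4335 × 16 = 69360 mm.
5 intermediate landings contribute 5 × 2000 = 10000 mm.
Top and bottom landings: 2 × 2100 = 4200 mm.
Total = 69360 + 10000 + 4200 = 83560 mm.
= 83.56 m.

83.56 m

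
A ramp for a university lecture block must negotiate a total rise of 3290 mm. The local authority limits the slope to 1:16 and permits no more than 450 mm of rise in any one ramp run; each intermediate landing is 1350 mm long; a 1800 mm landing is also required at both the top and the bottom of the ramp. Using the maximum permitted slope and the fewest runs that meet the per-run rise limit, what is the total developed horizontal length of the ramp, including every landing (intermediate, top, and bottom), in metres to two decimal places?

At most 450 each: 3290/450 = 7.31, giving 8 ramp runs. That means 7 intermediate landings.
Ramp run (horizontal) at 1:16: 3290 × 16 = 52640 mm.
7 intermediate landings contribute 7 × 1350 = 9450 mm.
Top and bottom landings: 2 × 1800 = 3600 mm.
Total = 52640 + 9450 + 3600 = 65690 mm.
= 65.69 m.

65.69 m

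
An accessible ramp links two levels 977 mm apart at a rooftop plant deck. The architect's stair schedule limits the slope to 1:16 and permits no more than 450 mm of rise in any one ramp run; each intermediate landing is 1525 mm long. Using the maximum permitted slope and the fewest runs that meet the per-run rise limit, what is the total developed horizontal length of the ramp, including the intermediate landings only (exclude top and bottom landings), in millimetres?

18682 mm

977 / 450 = 2.171 → round up to 3 ramp runs. That means 2 intermediate landings.
Horizontal run for 977 mm of rise at 1:16 is 977 × 16 = 15632 mm.
2 intermediate landings contribute 2 × 1525 = 3050 mm.
Total developed length = 15632 + 3050 = 18682 mm.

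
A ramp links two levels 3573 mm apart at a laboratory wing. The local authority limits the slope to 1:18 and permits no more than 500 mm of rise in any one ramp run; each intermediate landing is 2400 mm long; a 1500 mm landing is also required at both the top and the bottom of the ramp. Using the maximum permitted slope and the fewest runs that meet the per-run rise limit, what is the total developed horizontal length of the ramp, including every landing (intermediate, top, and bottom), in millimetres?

84114 mm

3573 / 500 = 7.15, so 8 ramp runs are needed. That means 7 intermediate landings.
Horizontal run for 3573 mm of rise at 1:18 is 3573 × 18 = 64314 mm.
7 intermediate landings contribute 7 × 2400 = 16800 mm.
Top and bottom landings: 2 × 1500 = 3000 mm.
Total = 64314 + 16800 + 3000 = 84114 mm.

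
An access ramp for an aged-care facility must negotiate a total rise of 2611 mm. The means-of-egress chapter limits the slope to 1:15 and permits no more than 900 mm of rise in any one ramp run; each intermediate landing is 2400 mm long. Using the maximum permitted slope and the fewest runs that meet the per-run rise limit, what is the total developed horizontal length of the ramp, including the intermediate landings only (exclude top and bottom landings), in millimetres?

43965 mm

2611 / 900 = 2.901 → round up to 3 ramp runs. That means 2 intermediate landings.
Ramp run (horizontal) at 1:15: 2611 × 15 = 39165 mm.
2 intermediate landings contribute 2 × 2400 = 4800 mm.
Total developed length = 39165 + 4800 = 43965 mm.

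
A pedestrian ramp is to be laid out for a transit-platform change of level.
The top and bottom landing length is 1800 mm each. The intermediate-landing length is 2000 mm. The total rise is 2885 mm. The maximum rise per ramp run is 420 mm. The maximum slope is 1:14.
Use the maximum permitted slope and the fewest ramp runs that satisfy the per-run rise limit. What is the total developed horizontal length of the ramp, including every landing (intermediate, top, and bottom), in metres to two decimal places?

55.99 m

2885 / 420 = 6.869 → round up to 7 ramp runs. That means 6 intermediate landings.
Horizontal run for 2885 mm of rise at 1:14 is 2885 × 14 = 40390 mm.
6 intermediate landings contribute 6 × 2000 = 12000 mm.
Top and bottom landings: 2 × 1800 = 3600 mm.
Total = 40390 + 12000 + 3600 = 55990 mm.
= 55.99 m.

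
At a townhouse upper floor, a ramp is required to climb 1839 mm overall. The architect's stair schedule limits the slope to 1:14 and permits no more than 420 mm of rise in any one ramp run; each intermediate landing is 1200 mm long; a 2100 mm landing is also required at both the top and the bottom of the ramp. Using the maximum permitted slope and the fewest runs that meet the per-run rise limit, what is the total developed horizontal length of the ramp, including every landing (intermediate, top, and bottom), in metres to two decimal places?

34.75 m

At most 420 each: 1839/420 = 4.38, giving 5 ramp runs. That means 4 intermediate landings.
Horizontal run for 1839 mm of rise at 1:14 is 1839 × 14 = 25746 mm.
Intermediate landings: 4 × 1200 = 4800 mm.
Top and bottom landings: 2 × 2100 = 4200 mm.
Total = 25746 + 4800 + 4200 = 34746 mm.
= 34.75 m.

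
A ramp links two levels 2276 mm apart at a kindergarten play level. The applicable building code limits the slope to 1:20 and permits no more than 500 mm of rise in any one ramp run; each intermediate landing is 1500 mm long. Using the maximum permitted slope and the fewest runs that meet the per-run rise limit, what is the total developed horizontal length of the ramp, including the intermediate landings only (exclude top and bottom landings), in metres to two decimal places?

2276 / 500 = 4.552 → round up to 5 ramp runs. That means 4 intermediate landings.
Horizontal run for 2276 mm of rise at 1:20 is 2276 × 20 = 45520 mm.
Intermediate landings: 4 × 1500 = 6000 mm.
Total developed length = 45520 + 6000 = 51520 mm.
= 51.52 m.

51.52 m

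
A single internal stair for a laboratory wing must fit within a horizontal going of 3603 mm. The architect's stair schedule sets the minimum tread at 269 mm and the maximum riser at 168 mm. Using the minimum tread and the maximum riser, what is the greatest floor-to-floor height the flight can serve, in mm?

3603 / 269 = 13.39, so 13 treads fit.
Risers = treads + 1 = 14.
Maximum height = 14 × 168 = 2352 mm.

2352 mm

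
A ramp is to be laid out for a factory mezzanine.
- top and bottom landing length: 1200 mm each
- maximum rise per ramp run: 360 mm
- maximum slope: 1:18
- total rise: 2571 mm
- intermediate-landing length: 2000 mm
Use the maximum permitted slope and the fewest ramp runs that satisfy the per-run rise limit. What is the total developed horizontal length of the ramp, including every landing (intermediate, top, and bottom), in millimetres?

62678 mm

At most 360 each: 2571/360 = 7.14, giving 8 ramp runs. That means 7 intermediate landings.
Ramp run (horizontal) at 1:18: 2571 × 18 = 46278 mm.
7 intermediate landings contribute 7 × 2000 = 14000 mm.
Top and bottom landings: 2 × 1200 = 2400 mm.
Total = 46278 + 14000 + 2400 = 62678 mm.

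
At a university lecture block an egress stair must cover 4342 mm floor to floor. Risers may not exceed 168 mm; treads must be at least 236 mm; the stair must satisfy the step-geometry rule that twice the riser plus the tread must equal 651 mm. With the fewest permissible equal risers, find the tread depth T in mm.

4342 / 168 = 25.845 → round up to 26 risers.
Each riser is 4342/26 = 167 mm (≤ 168 mm).
From 2R + T = 651: T = 651 − 334 = 317 mm.

317 mm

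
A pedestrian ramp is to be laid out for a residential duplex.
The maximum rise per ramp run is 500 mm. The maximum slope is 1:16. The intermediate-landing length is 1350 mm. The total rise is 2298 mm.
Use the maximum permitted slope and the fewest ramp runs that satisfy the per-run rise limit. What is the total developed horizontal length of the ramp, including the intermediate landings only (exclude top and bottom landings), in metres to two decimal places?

42.17 m

2298 / 500 = 4.596 → round up to 5 ramp runs. That means 4 intermediate landings.
Horizontal run for 2298 mm of rise at 1:16 is 2298 × 16 = 36768 mm.
Intermediate landings: 4 × 1350 = 5400 mm.
Total developed length = 36768 + 5400 = 42168 mm.
= 42.17 m.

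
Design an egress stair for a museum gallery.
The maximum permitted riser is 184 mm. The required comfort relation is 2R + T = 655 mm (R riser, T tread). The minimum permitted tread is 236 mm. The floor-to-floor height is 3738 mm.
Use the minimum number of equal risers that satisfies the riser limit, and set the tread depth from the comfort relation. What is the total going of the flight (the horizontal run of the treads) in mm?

3738 / 184 = 20.315 → round up to 21 risers.
R = 3738 ÷ 21 = 178 mm.
From 2R + T = 655: T = 655 − 356 = 299 mm.
Going = (21 − 1) × 299 = 5980 mm.

5980 mm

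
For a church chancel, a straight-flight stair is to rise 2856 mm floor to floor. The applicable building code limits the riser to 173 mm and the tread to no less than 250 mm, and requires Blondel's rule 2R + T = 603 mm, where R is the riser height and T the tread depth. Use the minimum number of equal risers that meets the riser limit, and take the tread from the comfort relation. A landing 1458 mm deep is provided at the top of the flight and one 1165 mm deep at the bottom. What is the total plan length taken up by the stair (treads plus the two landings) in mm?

⌈2856/173⌉ = 17 risers.
Riser R = 2856 / 17 = 168 mm, within the 173 mm limit.
Tread T = 603 − 2 × 168 = 267 mm (≥ 250 mm).
Going = (17 − 1) × 267 = 4272 mm.
Add landings: 4272 + 1458 + 1165 = 6895 mm.

6895 mm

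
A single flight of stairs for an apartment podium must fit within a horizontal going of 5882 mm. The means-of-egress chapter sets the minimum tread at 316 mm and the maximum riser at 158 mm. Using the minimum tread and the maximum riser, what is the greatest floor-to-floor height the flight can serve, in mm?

5882 / 316 = 18.61, so 18 treads fit.
Risers = treads + 1 = 19.
Maximum height = 19 × 158 = 3002 mm.

3002 mm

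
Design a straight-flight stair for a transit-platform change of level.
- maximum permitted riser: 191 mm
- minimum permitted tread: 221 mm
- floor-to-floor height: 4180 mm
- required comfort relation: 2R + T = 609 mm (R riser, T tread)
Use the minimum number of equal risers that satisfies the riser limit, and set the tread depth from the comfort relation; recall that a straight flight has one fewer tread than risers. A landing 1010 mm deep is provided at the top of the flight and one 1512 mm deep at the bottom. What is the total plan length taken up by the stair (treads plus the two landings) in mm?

7331 mm

4180 / 191 = 21.88, so 22 risers are needed.
R = 4180 ÷ 22 = 190 mm.
Tread T = 609 − 2 × 190 = 229 mm (≥ 221 mm).
Treads = 22 − 1 = 21; going = 21 × 229 = 4809 mm.
Enclosure = 4809 + 1010 + 1512 = 7331 mm.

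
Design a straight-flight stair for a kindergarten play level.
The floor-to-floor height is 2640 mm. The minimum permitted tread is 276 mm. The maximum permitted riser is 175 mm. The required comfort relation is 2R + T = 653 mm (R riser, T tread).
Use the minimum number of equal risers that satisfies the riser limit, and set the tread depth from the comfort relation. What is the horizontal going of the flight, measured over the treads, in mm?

2640 / 175 = 15.09, so 16 risers are needed.
Each riser is 2640/16 = 165 mm (≤ 175 mm).
Tread T = 653 − 2 × 165 = 323 mm (≥ 276 mm).
16 risers give 15 treads; going = 15 × 323 = 4845 mm.

4845 mm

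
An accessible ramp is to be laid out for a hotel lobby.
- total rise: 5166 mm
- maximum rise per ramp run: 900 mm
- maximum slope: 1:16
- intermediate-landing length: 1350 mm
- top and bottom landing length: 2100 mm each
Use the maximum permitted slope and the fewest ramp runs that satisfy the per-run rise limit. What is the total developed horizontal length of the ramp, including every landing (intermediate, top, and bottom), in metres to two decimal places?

93.61 m

⌈5166/900⌉ = 6 ramp runs. That means 5 intermediate landings.
Ramp run (horizontal) at 1:16: 5166 × 16 = 82656 mm.
5 intermediate landings contribute 5 × 1350 = 6750 mm.
Top and bottom landings: 2 × 2100 = 4200 mm.
Total = 82656 + 6750 + 4200 = 93606 mm.
= 93.61 m.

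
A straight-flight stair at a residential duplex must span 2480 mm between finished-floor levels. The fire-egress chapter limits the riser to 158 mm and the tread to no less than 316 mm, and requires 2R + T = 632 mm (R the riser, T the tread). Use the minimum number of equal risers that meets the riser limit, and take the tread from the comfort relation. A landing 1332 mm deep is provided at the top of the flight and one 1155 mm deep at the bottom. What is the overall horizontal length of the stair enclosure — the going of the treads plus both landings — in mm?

7317 mm

At most 158 each: 2480/158 = 15.70, giving 16 risers.
Riser R = 2480 / 16 = 155 mm, within the 158 mm limit.
Tread T = 632 − 2 × 155 = 322 mm (≥ 316 mm).
Going = (16 − 1) × 322 = 4830 mm.
Enclosure = 4830 + 1332 + 1155 = 7317 mm.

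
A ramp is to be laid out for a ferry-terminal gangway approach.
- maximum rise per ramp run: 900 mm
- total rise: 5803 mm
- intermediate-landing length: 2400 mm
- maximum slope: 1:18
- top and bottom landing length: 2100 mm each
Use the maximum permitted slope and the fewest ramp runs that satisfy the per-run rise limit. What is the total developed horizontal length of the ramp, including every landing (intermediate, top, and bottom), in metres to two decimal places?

123.05 m

5803 / 900 = 6.45, so 7 ramp runs are needed. That means 6 intermediate landings.
Horizontal run for 5803 mm of rise at 1:18 is 5803 × 18 = 104454 mm.
6 intermediate landings contribute 6 × 2400 = 14400 mm.
Top and bottom landings: 2 × 2100 = 4200 mm.
Total = 104454 + 14400 + 4200 = 123054 mm.
= 123.05 m.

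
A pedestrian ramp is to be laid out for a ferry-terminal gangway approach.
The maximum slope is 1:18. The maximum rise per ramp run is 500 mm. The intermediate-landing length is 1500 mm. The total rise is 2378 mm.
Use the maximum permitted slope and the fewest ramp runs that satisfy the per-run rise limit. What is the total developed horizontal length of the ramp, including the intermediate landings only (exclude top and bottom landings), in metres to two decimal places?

⌈2378/500⌉ = 5 ramp runs. That means 4 intermediate landings.
Ramp run (horizontal) at 1:18: 2378 × 18 = 42804 mm.
4 intermediate landings contribute 4 × 1500 = 6000 mm.
Developed length = 42804 + 6000 = 48804 mm.
= 48.80 m.

48.80 m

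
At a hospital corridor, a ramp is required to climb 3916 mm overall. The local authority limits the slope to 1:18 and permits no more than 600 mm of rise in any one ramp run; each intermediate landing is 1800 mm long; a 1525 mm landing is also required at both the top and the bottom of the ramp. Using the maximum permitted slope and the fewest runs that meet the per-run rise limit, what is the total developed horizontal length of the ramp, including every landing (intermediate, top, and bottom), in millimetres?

3916 / 600 = 6.53, so 7 ramp runs are needed. That means 6 intermediate landings.
Ramp run (horizontal) at 1:18: 3916 × 18 = 70488 mm.
6 intermediate landings contribute 6 × 1800 = 10800 mm.
Top and bottom landings: 2 × 1525 = 3050 mm.
Total = 70488 + 10800 + 3050 = 84338 mm.

84338 mm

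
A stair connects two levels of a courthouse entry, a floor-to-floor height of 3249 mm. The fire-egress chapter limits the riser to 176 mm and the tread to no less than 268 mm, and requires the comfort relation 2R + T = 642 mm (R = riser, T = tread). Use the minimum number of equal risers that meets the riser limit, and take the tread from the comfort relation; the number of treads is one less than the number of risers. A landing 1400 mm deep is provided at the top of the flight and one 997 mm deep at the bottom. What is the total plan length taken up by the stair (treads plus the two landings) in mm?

⌈3249/176⌉ = 19 risers.
R = 3249 ÷ 19 = 171 mm.
T = 642 − 2·171 = 300 mm, which satisfies the 268 mm minimum.
Treads = 19 − 1 = 18; going = 18 × 300 = 5400 mm.
Add landings: 5400 + 1400 + 997 = 7797 mm.

7797 mm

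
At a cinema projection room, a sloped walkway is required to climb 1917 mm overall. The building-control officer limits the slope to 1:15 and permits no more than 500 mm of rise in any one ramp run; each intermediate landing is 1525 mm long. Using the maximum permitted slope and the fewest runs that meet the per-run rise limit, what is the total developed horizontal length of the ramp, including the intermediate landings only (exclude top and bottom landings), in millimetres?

⌈1917/500⌉ = 4 ramp runs. That means 3 intermediate landings.
Ramp run (horizontal) at 1:15: 1917 × 15 = 28755 mm.
Intermediate landings: 3 × 1525 = 4575 mm.
Developed length = 28755 + 4575 = 33330 mm.

33330 mm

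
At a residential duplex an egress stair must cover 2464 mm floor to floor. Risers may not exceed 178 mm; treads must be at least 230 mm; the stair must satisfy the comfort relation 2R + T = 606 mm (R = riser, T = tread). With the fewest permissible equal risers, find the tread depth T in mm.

254 mm

2464 / 178 = 13.843 → round up to 14 risers.
Each riser is 2464/14 = 176 mm (≤ 178 mm).
From 2R + T = 606: T = 606 − 352 = 254 mm.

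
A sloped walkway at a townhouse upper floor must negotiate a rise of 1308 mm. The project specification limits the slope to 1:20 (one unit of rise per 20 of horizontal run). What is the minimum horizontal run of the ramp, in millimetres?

At 1:20 the run is 20 × 1308 = 26160 mm.

26160 mm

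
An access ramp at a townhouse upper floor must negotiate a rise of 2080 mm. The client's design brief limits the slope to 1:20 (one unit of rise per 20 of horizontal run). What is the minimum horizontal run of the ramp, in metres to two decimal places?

At 1:20 the run is 20 × 2080 = 41600 mm.
41600 mm = 41.60 m.

41.60 m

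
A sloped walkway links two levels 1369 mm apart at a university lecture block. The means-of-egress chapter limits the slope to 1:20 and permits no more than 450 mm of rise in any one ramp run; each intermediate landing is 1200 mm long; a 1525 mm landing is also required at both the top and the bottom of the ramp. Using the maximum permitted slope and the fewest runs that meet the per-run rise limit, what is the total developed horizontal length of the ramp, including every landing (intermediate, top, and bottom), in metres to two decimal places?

34.03 m

1369 / 450 = 3.04, so 4 ramp runs are needed. That means 3 intermediate landings.
Ramp run (horizontal) at 1:20: 1369 × 20 = 27380 mm.
Intermediate landings: 3 × 1200 = 3600 mm.
Top and bottom landings: 2 × 1525 = 3050 mm.
Total = 27380 + 3600 + 3050 = 34030 mm.
= 34.03 m.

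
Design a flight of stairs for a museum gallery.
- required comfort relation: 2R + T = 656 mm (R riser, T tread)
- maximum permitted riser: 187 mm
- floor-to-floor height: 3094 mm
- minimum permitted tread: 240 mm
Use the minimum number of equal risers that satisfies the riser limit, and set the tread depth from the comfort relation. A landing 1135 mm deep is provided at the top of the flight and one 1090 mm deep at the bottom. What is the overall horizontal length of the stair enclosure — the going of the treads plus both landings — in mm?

3094 / 187 = 16.545 → round up to 17 risers.
Riser R = 3094 / 17 = 182 mm, within the 187 mm limit.
T = 656 − 2·182 = 292 mm, which satisfies the 240 mm minimum.
Going = (17 − 1) × 292 = 4672 mm.
Enclosure = 4672 + 1135 + 1090 = 6897 mm.

6897 mm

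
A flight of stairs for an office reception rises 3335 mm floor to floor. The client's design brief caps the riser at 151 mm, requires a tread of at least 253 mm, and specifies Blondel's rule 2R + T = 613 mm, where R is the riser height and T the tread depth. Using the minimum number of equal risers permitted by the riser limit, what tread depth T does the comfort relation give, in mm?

3335 / 151 = 22.086 → round up to 23 risers.
R = 3335 ÷ 23 = 145 mm.
Tread T = 613 − 2 × 145 = 323 mm (≥ 253 mm).

323 mm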